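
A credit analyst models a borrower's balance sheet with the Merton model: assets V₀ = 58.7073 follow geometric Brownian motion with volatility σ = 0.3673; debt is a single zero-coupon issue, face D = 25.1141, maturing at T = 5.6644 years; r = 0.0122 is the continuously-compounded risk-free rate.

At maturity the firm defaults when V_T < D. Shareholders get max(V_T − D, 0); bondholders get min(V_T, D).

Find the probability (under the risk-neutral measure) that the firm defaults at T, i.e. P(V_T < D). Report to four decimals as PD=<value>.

d₁ = [ln(V₀/D) + (r + σ²/2)T] / (σ√T)
   = [ln(58.7073/25.1141) + (0.0122 + 0.5·0.3673²)·5.6644] / (0.3673·√5.6644)
   = [0.849135 + 0.451196] / 0.874174 = 1.487496
d₂ = d₁ − σ√T = 1.487496 − 0.874174 = 0.613322
risk-neutral PD = N(−d₂) = N(-0.613322) = 0.269832

PD=0.2698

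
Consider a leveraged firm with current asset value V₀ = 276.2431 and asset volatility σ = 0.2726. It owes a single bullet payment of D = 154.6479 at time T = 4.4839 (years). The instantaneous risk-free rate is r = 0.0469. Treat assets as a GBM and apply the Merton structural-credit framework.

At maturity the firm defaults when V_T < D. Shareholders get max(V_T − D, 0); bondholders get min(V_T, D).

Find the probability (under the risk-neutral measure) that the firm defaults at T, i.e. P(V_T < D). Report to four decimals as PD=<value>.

d₁ = [ln(V₀/D) + (r + σ²/2)T] / (σ√T)
   = [ln(276.2431/154.6479) + (0.0469 + 0.5·0.2726²)·4.4839] / (0.2726·√4.4839)
   = [0.580130 + 0.376896] / 0.577237 = 1.657945
d₂ = d₁ − σ√T = 1.657945 − 0.577237 = 1.080708
risk-neutral PD = N(−d₂) = N(-1.080708) = 0.139913

PD=0.1399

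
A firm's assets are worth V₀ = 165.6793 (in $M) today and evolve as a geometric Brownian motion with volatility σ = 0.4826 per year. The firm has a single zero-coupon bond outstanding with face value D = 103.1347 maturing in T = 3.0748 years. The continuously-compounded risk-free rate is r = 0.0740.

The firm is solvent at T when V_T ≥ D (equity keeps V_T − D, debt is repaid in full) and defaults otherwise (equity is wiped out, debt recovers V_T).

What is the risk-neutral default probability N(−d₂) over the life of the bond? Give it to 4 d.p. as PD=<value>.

PD=0.3424

d₁ = [ln(V₀/D) + (r + σ²/2)T] / (σ√T)
   = [ln(165.6793/103.1347) + (0.0740 + 0.5·0.4826²)·3.0748] / (0.4826·√3.0748)
   = [0.474018 + 0.585600] / 0.846244 = 1.252142
d₂ = d₁ − σ√T = 1.252142 − 0.846244 = 0.405898
risk-neutral PD = N(−d₂) = N(-0.405898) = 0.342409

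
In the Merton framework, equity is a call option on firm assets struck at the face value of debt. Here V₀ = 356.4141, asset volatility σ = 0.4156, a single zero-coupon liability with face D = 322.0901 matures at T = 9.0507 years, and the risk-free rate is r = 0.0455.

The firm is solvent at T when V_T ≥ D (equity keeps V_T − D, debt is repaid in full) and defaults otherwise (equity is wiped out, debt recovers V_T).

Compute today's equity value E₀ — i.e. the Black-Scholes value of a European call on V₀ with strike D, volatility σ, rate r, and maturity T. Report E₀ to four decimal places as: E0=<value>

d₁ = [ln(V₀/D) + (r + σ²/2)T] / (σ√T)
   = [ln(356.4141/322.0901) + (0.0455 + 0.5·0.4156²)·9.0507] / (0.4156·√9.0507)
   = [0.101262 + 1.193441] / 1.250307 = 1.035508
d₂ = d₁ − σ√T = 1.035508 − 1.250307 = -0.214799
N(d₁) = 0.849784,  N(d₂) = 0.414962,  e^(−rT) = 0.662452
E₀ = V₀·N(d₁) − D·e^(−rT)·N(d₂)
   = 356.4141·0.849784 − 322.0901·0.662452·0.414962 = 214.334883

E0=214.3349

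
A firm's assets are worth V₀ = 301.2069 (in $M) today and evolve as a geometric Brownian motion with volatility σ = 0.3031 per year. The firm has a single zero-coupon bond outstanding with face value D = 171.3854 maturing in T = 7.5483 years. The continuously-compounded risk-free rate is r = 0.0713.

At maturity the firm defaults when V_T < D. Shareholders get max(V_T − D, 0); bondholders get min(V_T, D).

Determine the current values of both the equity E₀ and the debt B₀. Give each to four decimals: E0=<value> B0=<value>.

E0=207.0471 B0=94.1598

d₁ = [ln(V₀/D) + (r + σ²/2)T] / (σ√T)
   = [ln(301.2069/171.3854) + (0.0713 + 0.5·0.3031²)·7.5483] / (0.3031·√7.5483)
   = [0.563883 + 0.884923] / 0.832742 = 1.739802
d₂ = d₁ − σ√T = 1.739802 − 0.832742 = 0.907060
N(d₁) = 0.959053,  N(d₂) = 0.817812,  e^(−rT) = 0.583802
E₀ = V₀·N(d₁) − D·e^(−rT)·N(d₂)
   = 301.2069·0.959053 − 171.3854·0.583802·0.817812 = 207.047107
B₀ = V₀ − E₀ = 301.2069 − 207.047107 = 94.159793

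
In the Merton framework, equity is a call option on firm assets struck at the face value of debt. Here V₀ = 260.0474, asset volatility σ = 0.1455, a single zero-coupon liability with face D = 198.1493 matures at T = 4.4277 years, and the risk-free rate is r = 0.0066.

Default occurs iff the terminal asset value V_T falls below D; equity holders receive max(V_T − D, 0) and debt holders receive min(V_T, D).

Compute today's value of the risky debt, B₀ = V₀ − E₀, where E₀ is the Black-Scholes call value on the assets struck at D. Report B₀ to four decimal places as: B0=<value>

B0=186.5965

d₁ = [ln(V₀/D) + (r + σ²/2)T] / (σ√T)
   = [ln(260.0474/198.1493) + (0.0066 + 0.5·0.1455²)·4.4277] / (0.1455·√4.4277)
   = [0.271843 + 0.076091] / 0.306163 = 1.136435
d₂ = d₁ − σ√T = 1.136435 − 0.306163 = 0.830272
N(d₁) = 0.872113,  N(d₂) = 0.796807,  e^(−rT) = 0.971200
E₀ = V₀·N(d₁) − D·e^(−rT)·N(d₂)
   = 260.0474·0.872113 − 198.1493·0.971200·0.796807 = 73.450911
B₀ = V₀ − E₀ = 260.0474 − 73.450911 = 186.596489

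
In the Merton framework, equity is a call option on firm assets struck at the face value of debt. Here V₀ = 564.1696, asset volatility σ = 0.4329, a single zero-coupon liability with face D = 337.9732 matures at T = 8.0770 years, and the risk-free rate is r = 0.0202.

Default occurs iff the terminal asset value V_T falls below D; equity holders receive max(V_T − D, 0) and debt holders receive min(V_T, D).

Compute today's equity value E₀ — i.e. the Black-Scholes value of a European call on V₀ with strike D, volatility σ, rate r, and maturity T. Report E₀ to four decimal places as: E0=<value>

E0=359.2627

d₁ = [ln(V₀/D) + (r + σ²/2)T] / (σ√T)
   = [ln(564.1696/337.9732) + (0.0202 + 0.5·0.4329²)·8.0770] / (0.4329·√8.0770)
   = [0.512388 + 0.919980] / 1.230305 = 1.164239
d₂ = d₁ − σ√T = 1.164239 − 1.230305 = -0.066066
N(d₁) = 0.877836,  N(d₂) = 0.473663,  e^(−rT) = 0.849459
E₀ = V₀·N(d₁) − D·e^(−rT)·N(d₂)
   = 564.1696·0.877836 − 337.9732·0.849459·0.473663 = 359.262659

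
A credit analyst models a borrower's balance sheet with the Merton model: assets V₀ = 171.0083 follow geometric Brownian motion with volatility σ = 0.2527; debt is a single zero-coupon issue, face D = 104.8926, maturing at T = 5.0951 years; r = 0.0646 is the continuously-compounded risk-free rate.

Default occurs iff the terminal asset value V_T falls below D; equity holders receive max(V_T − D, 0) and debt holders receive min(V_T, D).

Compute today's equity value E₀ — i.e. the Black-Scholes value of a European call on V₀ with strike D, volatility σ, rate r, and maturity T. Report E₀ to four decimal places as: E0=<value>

d₁ = [ln(V₀/D) + (r + σ²/2)T] / (σ√T)
   = [ln(171.0083/104.8926) + (0.0646 + 0.5·0.2527²)·5.0951] / (0.2527·√5.0951)
   = [0.488775 + 0.491823] / 0.570403 = 1.719133
d₂ = d₁ − σ√T = 1.719133 − 0.570403 = 1.148730
N(d₁) = 0.957205,  N(d₂) = 0.874666,  e^(−rT) = 0.719540
E₀ = V₀·N(d₁) − D·e^(−rT)·N(d₂)
   = 171.0083·0.957205 − 104.8926·0.719540·0.874666 = 97.675067

E0=97.6751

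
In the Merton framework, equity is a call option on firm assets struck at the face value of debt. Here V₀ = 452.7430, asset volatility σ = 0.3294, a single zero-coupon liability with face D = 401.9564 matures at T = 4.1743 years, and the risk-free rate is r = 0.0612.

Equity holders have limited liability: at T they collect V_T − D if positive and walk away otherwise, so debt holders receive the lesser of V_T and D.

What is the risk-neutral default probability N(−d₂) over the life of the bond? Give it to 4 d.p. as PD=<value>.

d₁ = [ln(V₀/D) + (r + σ²/2)T] / (σ√T)
   = [ln(452.7430/401.9564) + (0.0612 + 0.5·0.3294²)·4.1743] / (0.3294·√4.1743)
   = [0.118981 + 0.481932] / 0.673001 = 0.892886
d₂ = d₁ − σ√T = 0.892886 − 0.673001 = 0.219886
risk-neutral PD = N(−d₂) = N(-0.219886) = 0.412980

PD=0.4130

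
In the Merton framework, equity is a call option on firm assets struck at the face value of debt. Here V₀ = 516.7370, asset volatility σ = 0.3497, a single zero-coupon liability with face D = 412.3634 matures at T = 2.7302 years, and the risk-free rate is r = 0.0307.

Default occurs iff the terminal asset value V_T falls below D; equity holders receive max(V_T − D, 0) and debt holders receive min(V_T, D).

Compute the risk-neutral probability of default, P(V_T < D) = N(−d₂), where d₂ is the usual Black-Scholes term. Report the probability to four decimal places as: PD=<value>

d₁ = [ln(V₀/D) + (r + σ²/2)T] / (σ√T)
   = [ln(516.7370/412.3634) + (0.0307 + 0.5·0.3497²)·2.7302] / (0.3497·√2.7302)
   = [0.225629 + 0.250755] / 0.577820 = 0.824451
d₂ = d₁ − σ√T = 0.824451 − 0.577820 = 0.246630
risk-neutral PD = N(−d₂) = N(-0.246630) = 0.402597

PD=0.4026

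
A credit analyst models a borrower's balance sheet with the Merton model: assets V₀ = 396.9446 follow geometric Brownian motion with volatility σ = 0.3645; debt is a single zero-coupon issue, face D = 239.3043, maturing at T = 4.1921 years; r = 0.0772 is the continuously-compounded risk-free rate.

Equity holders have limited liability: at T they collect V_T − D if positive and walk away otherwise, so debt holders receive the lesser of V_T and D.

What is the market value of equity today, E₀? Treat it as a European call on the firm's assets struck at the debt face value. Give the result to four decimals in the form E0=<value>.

d₁ = [ln(V₀/D) + (r + σ²/2)T] / (σ√T)
   = [ln(396.9446/239.3043) + (0.0772 + 0.5·0.3645²)·4.1921] / (0.3645·√4.1921)
   = [0.506061 + 0.602112] / 0.746300 = 1.484889
d₂ = d₁ − σ√T = 1.484889 − 0.746300 = 0.738589
N(d₁) = 0.931213,  N(d₂) = 0.769922,  e^(−rT) = 0.723518
E₀ = V₀·N(d₁) − D·e^(−rT)·N(d₂)
   = 396.9446·0.931213 − 239.3043·0.723518·0.769922 = 236.335163

E0=236.3352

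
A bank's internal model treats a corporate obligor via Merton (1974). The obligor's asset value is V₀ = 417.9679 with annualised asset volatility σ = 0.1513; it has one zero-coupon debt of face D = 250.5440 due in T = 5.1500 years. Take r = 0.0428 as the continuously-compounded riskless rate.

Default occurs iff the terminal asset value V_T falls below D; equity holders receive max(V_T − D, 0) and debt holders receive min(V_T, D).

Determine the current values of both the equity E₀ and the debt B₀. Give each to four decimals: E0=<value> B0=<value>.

d₁ = [ln(V₀/D) + (r + σ²/2)T] / (σ√T)
   = [ln(417.9679/250.5440) + (0.0428 + 0.5·0.1513²)·5.1500] / (0.1513·√5.1500)
   = [0.511770 + 0.279366] / 0.343354 = 2.304139
d₂ = d₁ − σ√T = 2.304139 − 0.343354 = 1.960785
N(d₁) = 0.989393,  N(d₂) = 0.975048,  e^(−rT) = 0.802182
E₀ = V₀·N(d₁) − D·e^(−rT)·N(d₂)
   = 417.9679·0.989393 − 250.5440·0.802182·0.975048 = 217.567413
B₀ = V₀ − E₀ = 417.9679 − 217.567413 = 200.400487

E0=217.5674 B0=200.4005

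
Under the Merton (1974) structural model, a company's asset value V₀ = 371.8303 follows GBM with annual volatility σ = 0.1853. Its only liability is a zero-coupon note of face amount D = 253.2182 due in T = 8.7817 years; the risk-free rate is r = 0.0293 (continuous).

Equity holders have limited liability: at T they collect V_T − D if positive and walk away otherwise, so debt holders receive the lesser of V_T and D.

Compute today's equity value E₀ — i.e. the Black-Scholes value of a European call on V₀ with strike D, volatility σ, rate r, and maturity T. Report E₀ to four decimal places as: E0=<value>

d₁ = [ln(V₀/D) + (r + σ²/2)T] / (σ√T)
   = [ln(371.8303/253.2182) + (0.0293 + 0.5·0.1853²)·8.7817] / (0.1853·√8.7817)
   = [0.384186 + 0.408068] / 0.549117 = 1.442779
d₂ = d₁ − σ√T = 1.442779 − 0.549117 = 0.893663
N(d₁) = 0.925459,  N(d₂) = 0.814249,  e^(−rT) = 0.773133
E₀ = V₀·N(d₁) − D·e^(−rT)·N(d₂)
   = 371.8303·0.925459 − 253.2182·0.773133·0.814249 = 184.706940

E0=184.7069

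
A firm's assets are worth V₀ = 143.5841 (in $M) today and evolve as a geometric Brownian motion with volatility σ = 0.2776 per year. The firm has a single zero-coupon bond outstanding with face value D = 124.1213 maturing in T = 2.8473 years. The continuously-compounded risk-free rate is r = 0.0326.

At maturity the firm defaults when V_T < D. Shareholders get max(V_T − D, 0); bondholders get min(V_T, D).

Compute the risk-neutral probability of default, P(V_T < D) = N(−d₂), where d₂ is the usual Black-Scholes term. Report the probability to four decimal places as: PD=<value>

PD=0.3917

d₁ = [ln(V₀/D) + (r + σ²/2)T] / (σ√T)
   = [ln(143.5841/124.1213) + (0.0326 + 0.5·0.2776²)·2.8473] / (0.2776·√2.8473)
   = [0.145662 + 0.202531] / 0.468421 = 0.743333
d₂ = d₁ − σ√T = 0.743333 − 0.468421 = 0.274912
risk-neutral PD = N(−d₂) = N(-0.274912) = 0.391692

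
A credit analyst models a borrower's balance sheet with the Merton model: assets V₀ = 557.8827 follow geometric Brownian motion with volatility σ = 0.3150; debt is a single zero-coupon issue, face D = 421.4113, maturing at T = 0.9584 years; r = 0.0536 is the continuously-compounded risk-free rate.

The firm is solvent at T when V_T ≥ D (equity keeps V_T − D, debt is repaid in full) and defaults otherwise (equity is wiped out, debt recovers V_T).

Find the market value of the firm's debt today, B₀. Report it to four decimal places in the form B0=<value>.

B0=389.9131

d₁ = [ln(V₀/D) + (r + σ²/2)T] / (σ√T)
   = [ln(557.8827/421.4113) + (0.0536 + 0.5·0.3150²)·0.9584] / (0.3150·√0.9584)
   = [0.280539 + 0.098919] / 0.308378 = 1.230496
d₂ = d₁ − σ√T = 1.230496 − 0.308378 = 0.922117
N(d₁) = 0.890744,  N(d₂) = 0.821766,  e^(−rT) = 0.949927
E₀ = V₀·N(d₁) − D·e^(−rT)·N(d₂)
   = 557.8827·0.890744 − 421.4113·0.949927·0.821766 = 167.969585
B₀ = V₀ − E₀ = 557.8827 − 167.969585 = 389.913115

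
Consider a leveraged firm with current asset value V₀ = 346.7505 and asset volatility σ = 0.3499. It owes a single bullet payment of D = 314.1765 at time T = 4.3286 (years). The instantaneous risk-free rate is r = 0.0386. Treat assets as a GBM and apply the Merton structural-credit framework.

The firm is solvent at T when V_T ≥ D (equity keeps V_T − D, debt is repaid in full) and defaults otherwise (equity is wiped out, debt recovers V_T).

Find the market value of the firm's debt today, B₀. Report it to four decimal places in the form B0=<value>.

d₁ = [ln(V₀/D) + (r + σ²/2)T] / (σ√T)
   = [ln(346.7505/314.1765) + (0.0386 + 0.5·0.3499²)·4.3286] / (0.3499·√4.3286)
   = [0.098651 + 0.432059] / 0.727977 = 0.729020
d₂ = d₁ − σ√T = 0.729020 − 0.727977 = 0.001043
N(d₁) = 0.767005,  N(d₂) = 0.500416,  e^(−rT) = 0.846129
E₀ = V₀·N(d₁) − D·e^(−rT)·N(d₂)
   = 346.7505·0.767005 − 314.1765·0.846129·0.500416 = 132.932000
B₀ = V₀ − E₀ = 346.7505 − 132.932000 = 213.818500

B0=213.8185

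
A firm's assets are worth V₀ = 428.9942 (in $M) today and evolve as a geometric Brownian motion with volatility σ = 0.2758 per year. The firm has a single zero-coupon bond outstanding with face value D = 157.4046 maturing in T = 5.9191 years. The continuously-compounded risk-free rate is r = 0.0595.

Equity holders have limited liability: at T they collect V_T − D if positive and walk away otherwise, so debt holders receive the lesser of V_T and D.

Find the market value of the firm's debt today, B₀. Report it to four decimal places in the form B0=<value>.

d₁ = [ln(V₀/D) + (r + σ²/2)T] / (σ√T)
   = [ln(428.9942/157.4046) + (0.0595 + 0.5·0.2758²)·5.9191] / (0.2758·√5.9191)
   = [1.002624 + 0.577307] / 0.670999 = 2.354593
d₂ = d₁ − σ√T = 2.354593 − 0.670999 = 1.683594
N(d₁) = 0.990728,  N(d₂) = 0.953870,  e^(−rT) = 0.703149
E₀ = V₀·N(d₁) − D·e^(−rT)·N(d₂)
   = 428.9942·0.990728 − 157.4046·0.703149·0.953870 = 319.443521
B₀ = V₀ − E₀ = 428.9942 − 319.443521 = 109.550679

B0=109.5507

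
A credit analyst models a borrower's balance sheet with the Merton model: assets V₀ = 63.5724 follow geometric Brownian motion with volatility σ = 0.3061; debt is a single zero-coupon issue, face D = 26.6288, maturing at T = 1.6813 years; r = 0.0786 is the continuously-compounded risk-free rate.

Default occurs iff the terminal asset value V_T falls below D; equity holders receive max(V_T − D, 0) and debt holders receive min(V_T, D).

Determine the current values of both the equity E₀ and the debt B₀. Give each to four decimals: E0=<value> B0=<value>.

d₁ = [ln(V₀/D) + (r + σ²/2)T] / (σ√T)
   = [ln(63.5724/26.6288) + (0.0786 + 0.5·0.3061²)·1.6813] / (0.3061·√1.6813)
   = [0.870186 + 0.210917] / 0.396904 = 2.723837
d₂ = d₁ − σ√T = 2.723837 − 0.396904 = 2.326932
N(d₁) = 0.996774,  N(d₂) = 0.990016,  e^(−rT) = 0.876209
E₀ = V₀·N(d₁) − D·e^(−rT)·N(d₂)
   = 63.5724·0.996774 − 26.6288·0.876209·0.990016 = 40.267845
B₀ = V₀ − E₀ = 63.5724 − 40.267845 = 23.304555

E0=40.2678 B0=23.3046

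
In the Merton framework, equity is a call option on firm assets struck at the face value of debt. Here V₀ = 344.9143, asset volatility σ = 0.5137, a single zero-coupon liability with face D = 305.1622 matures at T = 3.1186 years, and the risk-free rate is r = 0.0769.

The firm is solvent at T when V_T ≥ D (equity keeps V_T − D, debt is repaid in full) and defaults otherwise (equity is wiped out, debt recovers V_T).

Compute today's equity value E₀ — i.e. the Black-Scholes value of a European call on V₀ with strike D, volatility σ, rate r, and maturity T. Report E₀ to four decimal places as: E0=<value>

d₁ = [ln(V₀/D) + (r + σ²/2)T] / (σ√T)
   = [ln(344.9143/305.1622) + (0.0769 + 0.5·0.5137²)·3.1186] / (0.5137·√3.1186)
   = [0.122453 + 0.651300] / 0.907172 = 0.852929
d₂ = d₁ − σ√T = 0.852929 − 0.907172 = -0.054242
N(d₁) = 0.803151,  N(d₂) = 0.478371,  e^(−rT) = 0.786769
E₀ = V₀·N(d₁) − D·e^(−rT)·N(d₂)
   = 344.9143·0.803151 − 305.1622·0.786769·0.478371 = 162.164998

E0=162.1650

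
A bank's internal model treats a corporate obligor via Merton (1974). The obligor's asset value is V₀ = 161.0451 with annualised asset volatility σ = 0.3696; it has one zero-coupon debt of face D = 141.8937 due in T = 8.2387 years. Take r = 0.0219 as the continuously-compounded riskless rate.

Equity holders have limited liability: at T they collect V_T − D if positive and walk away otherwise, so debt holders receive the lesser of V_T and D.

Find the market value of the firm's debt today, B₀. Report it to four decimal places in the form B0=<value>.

d₁ = [ln(V₀/D) + (r + σ²/2)T] / (σ√T)
   = [ln(161.0451/141.8937) + (0.0219 + 0.5·0.3696²)·8.2387] / (0.3696·√8.2387)
   = [0.126606 + 0.743148] / 1.060868 = 0.819852
d₂ = d₁ − σ√T = 0.819852 − 1.060868 = -0.241016
N(d₁) = 0.793850,  N(d₂) = 0.404771,  e^(−rT) = 0.834913
E₀ = V₀·N(d₁) − D·e^(−rT)·N(d₂)
   = 161.0451·0.793850 − 141.8937·0.834913·0.404771 = 79.892783
B₀ = V₀ − E₀ = 161.0451 − 79.892783 = 81.152317

B0=81.1523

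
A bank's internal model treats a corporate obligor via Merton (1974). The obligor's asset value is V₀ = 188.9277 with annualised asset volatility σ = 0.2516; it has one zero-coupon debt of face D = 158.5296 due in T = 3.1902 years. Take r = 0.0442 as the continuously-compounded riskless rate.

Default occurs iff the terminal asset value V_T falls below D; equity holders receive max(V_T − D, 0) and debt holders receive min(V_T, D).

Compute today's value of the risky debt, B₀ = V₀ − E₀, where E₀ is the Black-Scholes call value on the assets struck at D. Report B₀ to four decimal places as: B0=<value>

d₁ = [ln(V₀/D) + (r + σ²/2)T] / (σ√T)
   = [ln(188.9277/158.5296) + (0.0442 + 0.5·0.2516²)·3.1902] / (0.2516·√3.1902)
   = [0.175423 + 0.241981] / 0.449386 = 0.928831
d₂ = d₁ − σ√T = 0.928831 − 0.449386 = 0.479445
N(d₁) = 0.823512,  N(d₂) = 0.684189,  e^(−rT) = 0.868483
E₀ = V₀·N(d₁) − D·e^(−rT)·N(d₂)
   = 188.9277·0.823512 − 158.5296·0.868483·0.684189 = 61.384811
B₀ = V₀ − E₀ = 188.9277 − 61.384811 = 127.542889

B0=127.5429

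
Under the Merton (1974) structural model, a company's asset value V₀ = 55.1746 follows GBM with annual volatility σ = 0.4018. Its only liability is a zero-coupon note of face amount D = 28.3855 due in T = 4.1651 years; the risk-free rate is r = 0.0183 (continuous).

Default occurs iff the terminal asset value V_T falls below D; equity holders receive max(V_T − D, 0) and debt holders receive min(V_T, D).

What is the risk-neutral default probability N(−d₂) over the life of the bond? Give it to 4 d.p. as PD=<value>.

PD=0.3108

d₁ = [ln(V₀/D) + (r + σ²/2)T] / (σ√T)
   = [ln(55.1746/28.3855) + (0.0183 + 0.5·0.4018²)·4.1651] / (0.4018·√4.1651)
   = [0.664624 + 0.412435] / 0.820017 = 1.313460
d₂ = d₁ − σ√T = 1.313460 − 0.820017 = 0.493444
risk-neutral PD = N(−d₂) = N(-0.493444) = 0.310850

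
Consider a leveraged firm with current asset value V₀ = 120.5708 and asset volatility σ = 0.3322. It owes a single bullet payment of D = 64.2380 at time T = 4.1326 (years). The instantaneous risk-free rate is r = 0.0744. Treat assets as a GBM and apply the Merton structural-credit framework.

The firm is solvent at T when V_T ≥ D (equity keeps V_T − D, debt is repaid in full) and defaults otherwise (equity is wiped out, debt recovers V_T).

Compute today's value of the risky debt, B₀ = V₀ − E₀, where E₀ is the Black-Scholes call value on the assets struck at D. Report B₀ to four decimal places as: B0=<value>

B0=45.3902

d₁ = [ln(V₀/D) + (r + σ²/2)T] / (σ√T)
   = [ln(120.5708/64.2380) + (0.0744 + 0.5·0.3322²)·4.1326] / (0.3322·√4.1326)
   = [0.629642 + 0.535496] / 0.675323 = 1.725306
d₂ = d₁ − σ√T = 1.725306 − 0.675323 = 1.049983
N(d₁) = 0.957764,  N(d₂) = 0.853137,  e^(−rT) = 0.735308
E₀ = V₀·N(d₁) − D·e^(−rT)·N(d₂)
   = 120.5708·0.957764 − 64.2380·0.735308·0.853137 = 75.180647
B₀ = V₀ − E₀ = 120.5708 − 75.180647 = 45.390153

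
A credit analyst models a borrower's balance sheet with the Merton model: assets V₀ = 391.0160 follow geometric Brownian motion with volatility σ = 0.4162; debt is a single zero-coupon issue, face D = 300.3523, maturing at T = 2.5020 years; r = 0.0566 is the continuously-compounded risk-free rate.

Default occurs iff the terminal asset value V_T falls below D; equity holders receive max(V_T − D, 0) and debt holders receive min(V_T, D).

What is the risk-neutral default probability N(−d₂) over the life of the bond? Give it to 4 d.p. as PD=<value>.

PD=0.3872

d₁ = [ln(V₀/D) + (r + σ²/2)T] / (σ√T)
   = [ln(391.0160/300.3523) + (0.0566 + 0.5·0.4162²)·2.5020] / (0.4162·√2.5020)
   = [0.263792 + 0.358314] / 0.658333 = 0.944973
d₂ = d₁ − σ√T = 0.944973 − 0.658333 = 0.286640
risk-neutral PD = N(−d₂) = N(-0.286640) = 0.387194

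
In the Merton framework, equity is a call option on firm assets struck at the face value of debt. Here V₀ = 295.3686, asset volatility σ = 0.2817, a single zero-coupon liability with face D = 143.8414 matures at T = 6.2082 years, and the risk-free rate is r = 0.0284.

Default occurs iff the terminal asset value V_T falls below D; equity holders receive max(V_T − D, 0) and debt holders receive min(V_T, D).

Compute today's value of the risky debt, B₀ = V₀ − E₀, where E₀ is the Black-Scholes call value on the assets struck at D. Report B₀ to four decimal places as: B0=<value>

B0=114.5113

d₁ = [ln(V₀/D) + (r + σ²/2)T] / (σ√T)
   = [ln(295.3686/143.8414) + (0.0284 + 0.5·0.2817²)·6.2082] / (0.2817·√6.2082)
   = [0.719513 + 0.422638] / 0.701891 = 1.627249
d₂ = d₁ − σ√T = 1.627249 − 0.701891 = 0.925357
N(d₁) = 0.948158,  N(d₂) = 0.822610,  e^(−rT) = 0.838356
E₀ = V₀·N(d₁) − D·e^(−rT)·N(d₂)
   = 295.3686·0.948158 − 143.8414·0.838356·0.822610 = 180.857308
B₀ = V₀ − E₀ = 295.3686 − 180.857308 = 114.511292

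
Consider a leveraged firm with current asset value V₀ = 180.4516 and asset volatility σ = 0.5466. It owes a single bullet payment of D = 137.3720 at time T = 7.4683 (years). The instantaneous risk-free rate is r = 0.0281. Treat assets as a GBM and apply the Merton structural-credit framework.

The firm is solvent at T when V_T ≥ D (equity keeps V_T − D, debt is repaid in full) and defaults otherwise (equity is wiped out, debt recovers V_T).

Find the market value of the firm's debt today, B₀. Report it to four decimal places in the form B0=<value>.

d₁ = [ln(V₀/D) + (r + σ²/2)T] / (σ√T)
   = [ln(180.4516/137.3720) + (0.0281 + 0.5·0.5466²)·7.4683] / (0.5466·√7.4683)
   = [0.272770 + 1.325517] / 1.493759 = 1.069977
d₂ = d₁ − σ√T = 1.069977 − 1.493759 = -0.423782
N(d₁) = 0.857685,  N(d₂) = 0.335862,  e^(−rT) = 0.810698
E₀ = V₀·N(d₁) − D·e^(−rT)·N(d₂)
   = 180.4516·0.857685 − 137.3720·0.810698·0.335862 = 117.366583
B₀ = V₀ − E₀ = 180.4516 − 117.366583 = 63.085017

B0=63.0850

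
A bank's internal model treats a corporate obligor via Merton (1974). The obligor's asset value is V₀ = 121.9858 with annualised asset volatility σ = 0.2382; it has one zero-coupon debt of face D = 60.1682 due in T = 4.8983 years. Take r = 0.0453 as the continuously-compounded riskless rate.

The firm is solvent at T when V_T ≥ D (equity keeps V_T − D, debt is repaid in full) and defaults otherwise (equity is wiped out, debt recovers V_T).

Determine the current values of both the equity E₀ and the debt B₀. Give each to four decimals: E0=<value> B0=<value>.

d₁ = [ln(V₀/D) + (r + σ²/2)T] / (σ√T)
   = [ln(121.9858/60.1682) + (0.0453 + 0.5·0.2382²)·4.8983] / (0.2382·√4.8983)
   = [0.706761 + 0.360856] / 0.527187 = 2.025120
d₂ = d₁ − σ√T = 2.025120 − 0.527187 = 1.497934
N(d₁) = 0.978573,  N(d₂) = 0.932925,  e^(−rT) = 0.801001
E₀ = V₀·N(d₁) − D·e^(−rT)·N(d₂)
   = 121.9858·0.978573 − 60.1682·0.801001·0.932925 = 74.409833
B₀ = V₀ − E₀ = 121.9858 − 74.409833 = 47.575967

E0=74.4098 B0=47.5760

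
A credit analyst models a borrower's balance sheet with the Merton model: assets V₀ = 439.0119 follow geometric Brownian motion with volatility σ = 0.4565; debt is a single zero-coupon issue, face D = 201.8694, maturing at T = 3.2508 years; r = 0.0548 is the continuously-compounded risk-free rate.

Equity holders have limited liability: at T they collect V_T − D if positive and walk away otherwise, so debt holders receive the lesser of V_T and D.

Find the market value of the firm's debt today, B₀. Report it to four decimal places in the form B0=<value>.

d₁ = [ln(V₀/D) + (r + σ²/2)T] / (σ√T)
   = [ln(439.0119/201.8694) + (0.0548 + 0.5·0.4565²)·3.2508] / (0.4565·√3.2508)
   = [0.776906 + 0.516865] / 0.823068 = 1.571887
d₂ = d₁ − σ√T = 1.571887 − 0.823068 = 0.748818
N(d₁) = 0.942012,  N(d₂) = 0.773017,  e^(−rT) = 0.836822
E₀ = V₀·N(d₁) − D·e^(−rT)·N(d₂)
   = 439.0119·0.942012 − 201.8694·0.836822·0.773017 = 282.969549
B₀ = V₀ − E₀ = 439.0119 − 282.969549 = 156.042351

B0=156.0424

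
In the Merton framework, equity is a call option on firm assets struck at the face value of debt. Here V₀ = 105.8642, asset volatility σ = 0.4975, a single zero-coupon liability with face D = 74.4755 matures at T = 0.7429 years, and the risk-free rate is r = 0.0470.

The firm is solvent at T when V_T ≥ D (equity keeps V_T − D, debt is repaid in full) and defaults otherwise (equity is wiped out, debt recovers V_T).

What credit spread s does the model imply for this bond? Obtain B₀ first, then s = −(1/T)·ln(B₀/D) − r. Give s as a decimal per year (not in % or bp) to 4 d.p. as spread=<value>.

d₁ = [ln(V₀/D) + (r + σ²/2)T] / (σ√T)
   = [ln(105.8642/74.4755) + (0.0470 + 0.5·0.4975²)·0.7429] / (0.4975·√0.7429)
   = [0.351687 + 0.126852] / 0.428803 = 1.115988
d₂ = d₁ − σ√T = 1.115988 − 0.428803 = 0.687184
N(d₁) = 0.867786,  N(d₂) = 0.754017,  e^(−rT) = 0.965686
E₀ = V₀·N(d₁) − D·e^(−rT)·N(d₂)
   = 105.8642·0.867786 − 74.4755·0.965686·0.754017 = 37.638648
B₀ = V₀ − E₀ = 105.8642 − 37.638648 = 68.225552
spread = −(1/T)·ln(B₀/D) − r = −(1/0.7429)·ln(68.225552/74.4755) − 0.0470 = 0.07098500

spread=0.0710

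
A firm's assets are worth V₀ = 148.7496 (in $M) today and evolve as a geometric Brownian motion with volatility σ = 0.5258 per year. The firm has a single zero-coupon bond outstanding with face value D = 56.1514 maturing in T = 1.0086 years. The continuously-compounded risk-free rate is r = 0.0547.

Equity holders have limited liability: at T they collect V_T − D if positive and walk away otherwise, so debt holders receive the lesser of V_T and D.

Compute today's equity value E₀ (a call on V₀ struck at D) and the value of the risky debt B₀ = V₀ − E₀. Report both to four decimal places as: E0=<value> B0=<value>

E0=96.0560 B0=52.6936

d₁ = [ln(V₀/D) + (r + σ²/2)T] / (σ√T)
   = [ln(148.7496/56.1514) + (0.0547 + 0.5·0.5258²)·1.0086] / (0.5258·√1.0086)
   = [0.974213 + 0.194592] / 0.528056 = 2.213410
d₂ = d₁ − σ√T = 2.213410 − 0.528056 = 1.685354
N(d₁) = 0.986565,  N(d₂) = 0.954040,  e^(−rT) = 0.946324
E₀ = V₀·N(d₁) − D·e^(−rT)·N(d₂)
   = 148.7496·0.986565 − 56.1514·0.946324·0.954040 = 96.055988
B₀ = V₀ − E₀ = 148.7496 − 96.055988 = 52.693612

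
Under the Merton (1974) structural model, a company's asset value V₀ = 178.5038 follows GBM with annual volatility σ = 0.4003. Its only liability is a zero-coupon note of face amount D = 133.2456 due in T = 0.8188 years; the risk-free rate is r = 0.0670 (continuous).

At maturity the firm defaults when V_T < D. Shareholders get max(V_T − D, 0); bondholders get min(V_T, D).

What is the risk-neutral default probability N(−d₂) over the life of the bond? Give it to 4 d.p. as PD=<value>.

PD=0.2184

d₁ = [ln(V₀/D) + (r + σ²/2)T] / (σ√T)
   = [ln(178.5038/133.2456) + (0.0670 + 0.5·0.4003²)·0.8188] / (0.4003·√0.8188)
   = [0.292416 + 0.120462] / 0.362222 = 1.139848
d₂ = d₁ − σ√T = 1.139848 − 0.362222 = 0.777626
risk-neutral PD = N(−d₂) = N(-0.777626) = 0.218395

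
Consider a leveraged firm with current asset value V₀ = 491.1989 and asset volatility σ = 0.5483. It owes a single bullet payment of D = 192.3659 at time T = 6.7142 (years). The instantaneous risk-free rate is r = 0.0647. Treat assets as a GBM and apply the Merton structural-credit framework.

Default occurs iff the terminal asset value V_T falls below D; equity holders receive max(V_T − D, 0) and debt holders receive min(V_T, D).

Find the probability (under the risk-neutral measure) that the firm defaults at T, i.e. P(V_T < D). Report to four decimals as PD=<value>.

d₁ = [ln(V₀/D) + (r + σ²/2)T] / (σ√T)
   = [ln(491.1989/192.3659) + (0.0647 + 0.5·0.5483²)·6.7142] / (0.5483·√6.7142)
   = [0.937450 + 1.443663] / 1.420743 = 1.675964
d₂ = d₁ − σ√T = 1.675964 − 1.420743 = 0.255221
risk-neutral PD = N(−d₂) = N(-0.255221) = 0.399276

PD=0.3993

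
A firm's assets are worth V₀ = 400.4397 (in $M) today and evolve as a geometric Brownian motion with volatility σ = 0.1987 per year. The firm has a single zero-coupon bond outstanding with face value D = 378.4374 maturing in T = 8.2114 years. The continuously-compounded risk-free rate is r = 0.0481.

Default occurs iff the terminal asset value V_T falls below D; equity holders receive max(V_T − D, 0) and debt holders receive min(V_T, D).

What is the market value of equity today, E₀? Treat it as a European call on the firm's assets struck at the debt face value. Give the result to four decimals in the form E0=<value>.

E0=167.1086

d₁ = [ln(V₀/D) + (r + σ²/2)T] / (σ√T)
   = [ln(400.4397/378.4374) + (0.0481 + 0.5·0.1987²)·8.2114] / (0.1987·√8.2114)
   = [0.056513 + 0.557068] / 0.569386 = 1.077619
d₂ = d₁ − σ√T = 1.077619 − 0.569386 = 0.508234
N(d₁) = 0.859398,  N(d₂) = 0.694355,  e^(−rT) = 0.673701
E₀ = V₀·N(d₁) − D·e^(−rT)·N(d₂)
   = 400.4397·0.859398 − 378.4374·0.673701·0.694355 = 167.108629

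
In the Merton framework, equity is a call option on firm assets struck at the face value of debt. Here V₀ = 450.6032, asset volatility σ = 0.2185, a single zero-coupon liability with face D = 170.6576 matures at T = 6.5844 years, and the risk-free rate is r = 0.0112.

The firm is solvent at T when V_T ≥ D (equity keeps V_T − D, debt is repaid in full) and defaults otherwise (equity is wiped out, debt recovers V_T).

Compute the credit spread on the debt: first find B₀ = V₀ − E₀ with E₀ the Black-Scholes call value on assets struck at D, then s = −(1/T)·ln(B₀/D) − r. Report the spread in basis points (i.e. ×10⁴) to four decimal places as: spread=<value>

spread=17.0248

d₁ = [ln(V₀/D) + (r + σ²/2)T] / (σ√T)
   = [ln(450.6032/170.6576) + (0.0112 + 0.5·0.2185²)·6.5844] / (0.2185·√6.5844)
   = [0.970928 + 0.230922] / 0.560673 = 2.143585
d₂ = d₁ − σ√T = 2.143585 − 0.560673 = 1.582913
N(d₁) = 0.983967,  N(d₂) = 0.943279,  e^(−rT) = 0.928908
E₀ = V₀·N(d₁) − D·e^(−rT)·N(d₂)
   = 450.6032·0.983967 − 170.6576·0.928908·0.943279 = 293.845058
B₀ = V₀ − E₀ = 450.6032 − 293.845058 = 156.758142
spread = −(1/T)·ln(B₀/D) − r = −(1/6.5844)·ln(156.758142/170.6576) − 0.0112 = 0.00170248
in basis points: 0.00170248 × 10⁴ = 17.0248 bp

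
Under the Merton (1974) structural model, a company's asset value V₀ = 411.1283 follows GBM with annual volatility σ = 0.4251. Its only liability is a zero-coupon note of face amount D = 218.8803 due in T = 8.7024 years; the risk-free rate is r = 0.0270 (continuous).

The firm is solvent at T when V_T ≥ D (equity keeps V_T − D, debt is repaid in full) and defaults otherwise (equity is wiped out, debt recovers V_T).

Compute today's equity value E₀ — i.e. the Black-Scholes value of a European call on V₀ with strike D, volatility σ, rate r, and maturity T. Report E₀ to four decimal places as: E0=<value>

E0=281.6484

d₁ = [ln(V₀/D) + (r + σ²/2)T] / (σ√T)
   = [ln(411.1283/218.8803) + (0.0270 + 0.5·0.4251²)·8.7024] / (0.4251·√8.7024)
   = [0.630380 + 1.021270] / 1.254038 = 1.317066
d₂ = d₁ − σ√T = 1.317066 − 1.254038 = 0.063028
N(d₁) = 0.906092,  N(d₂) = 0.525128,  e^(−rT) = 0.790599
E₀ = V₀·N(d₁) − D·e^(−rT)·N(d₂)
   = 411.1283·0.906092 − 218.8803·0.790599·0.525128 = 281.648414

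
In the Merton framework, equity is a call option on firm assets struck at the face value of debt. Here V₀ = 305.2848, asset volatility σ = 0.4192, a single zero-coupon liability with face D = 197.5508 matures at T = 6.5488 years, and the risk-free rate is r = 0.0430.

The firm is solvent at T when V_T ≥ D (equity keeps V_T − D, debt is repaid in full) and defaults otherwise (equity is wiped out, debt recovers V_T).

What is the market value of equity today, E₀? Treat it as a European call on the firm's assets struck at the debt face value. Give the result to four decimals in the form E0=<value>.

d₁ = [ln(V₀/D) + (r + σ²/2)T] / (σ√T)
   = [ln(305.2848/197.5508) + (0.0430 + 0.5·0.4192²)·6.5488] / (0.4192·√6.5488)
   = [0.435249 + 0.857004] / 1.072759 = 1.204608
d₂ = d₁ − σ√T = 1.204608 − 1.072759 = 0.131849
N(d₁) = 0.885823,  N(d₂) = 0.552448,  e^(−rT) = 0.754577
E₀ = V₀·N(d₁) − D·e^(−rT)·N(d₂)
   = 305.2848·0.885823 − 197.5508·0.754577·0.552448 = 188.076282

E0=188.0763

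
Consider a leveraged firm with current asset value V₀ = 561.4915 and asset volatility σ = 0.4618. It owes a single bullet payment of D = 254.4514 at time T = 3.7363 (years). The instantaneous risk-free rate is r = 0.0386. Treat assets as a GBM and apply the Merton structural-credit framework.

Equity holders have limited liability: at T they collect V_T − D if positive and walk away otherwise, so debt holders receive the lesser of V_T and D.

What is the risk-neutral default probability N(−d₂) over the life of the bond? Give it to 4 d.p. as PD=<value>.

d₁ = [ln(V₀/D) + (r + σ²/2)T] / (σ√T)
   = [ln(561.4915/254.4514) + (0.0386 + 0.5·0.4618²)·3.7363] / (0.4618·√3.7363)
   = [0.791487 + 0.542621] / 0.892637 = 1.494570
d₂ = d₁ − σ√T = 1.494570 − 0.892637 = 0.601933
risk-neutral PD = N(−d₂) = N(-0.601933) = 0.273609

PD=0.2736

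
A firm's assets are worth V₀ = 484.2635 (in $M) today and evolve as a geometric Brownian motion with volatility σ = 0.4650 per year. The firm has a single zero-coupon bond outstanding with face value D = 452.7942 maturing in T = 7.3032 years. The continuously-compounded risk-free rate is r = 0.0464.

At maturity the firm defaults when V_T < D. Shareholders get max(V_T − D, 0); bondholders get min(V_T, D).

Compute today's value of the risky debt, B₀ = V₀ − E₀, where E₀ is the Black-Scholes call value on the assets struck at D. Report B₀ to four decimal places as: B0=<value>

B0=205.3013

d₁ = [ln(V₀/D) + (r + σ²/2)T] / (σ√T)
   = [ln(484.2635/452.7942) + (0.0464 + 0.5·0.4650²)·7.3032] / (0.4650·√7.3032)
   = [0.067191 + 1.128436] / 1.256636 = 0.951451
d₂ = d₁ − σ√T = 0.951451 − 1.256636 = -0.305186
N(d₁) = 0.829312,  N(d₂) = 0.380112,  e^(−rT) = 0.712576
E₀ = V₀·N(d₁) − D·e^(−rT)·N(d₂)
   = 484.2635·0.829312 − 452.7942·0.712576·0.380112 = 278.962203
B₀ = V₀ − E₀ = 484.2635 − 278.962203 = 205.301297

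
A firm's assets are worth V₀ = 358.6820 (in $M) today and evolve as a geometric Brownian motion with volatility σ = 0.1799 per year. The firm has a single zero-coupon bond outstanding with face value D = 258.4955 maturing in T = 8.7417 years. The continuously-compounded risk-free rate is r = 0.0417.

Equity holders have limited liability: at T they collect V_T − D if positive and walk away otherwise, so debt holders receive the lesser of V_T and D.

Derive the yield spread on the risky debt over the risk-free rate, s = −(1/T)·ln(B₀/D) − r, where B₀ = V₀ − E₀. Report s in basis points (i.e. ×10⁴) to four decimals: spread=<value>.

spread=38.7660

d₁ = [ln(V₀/D) + (r + σ²/2)T] / (σ√T)
   = [ln(358.6820/258.4955) + (0.0417 + 0.5·0.1799²)·8.7417] / (0.1799·√8.7417)
   = [0.327558 + 0.505987] / 0.531899 = 1.567112
d₂ = d₁ − σ√T = 1.567112 − 0.531899 = 1.035213
N(d₁) = 0.941456,  N(d₂) = 0.849715,  e^(−rT) = 0.694524
E₀ = V₀·N(d₁) − D·e^(−rT)·N(d₂)
   = 358.6820·0.941456 − 258.4955·0.694524·0.849715 = 185.132763
B₀ = V₀ − E₀ = 358.6820 − 185.132763 = 173.549237
spread = −(1/T)·ln(B₀/D) − r = −(1/8.7417)·ln(173.549237/258.4955) − 0.0417 = 0.00387660
in basis points: 0.00387660 × 10⁴ = 38.7660 bp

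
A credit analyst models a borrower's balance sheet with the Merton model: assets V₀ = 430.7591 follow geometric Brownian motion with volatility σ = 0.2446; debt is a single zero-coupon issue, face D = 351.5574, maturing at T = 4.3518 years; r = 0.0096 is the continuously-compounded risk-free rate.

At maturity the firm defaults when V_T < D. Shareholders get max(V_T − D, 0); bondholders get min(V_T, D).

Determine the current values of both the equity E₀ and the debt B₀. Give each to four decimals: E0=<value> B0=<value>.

d₁ = [ln(V₀/D) + (r + σ²/2)T] / (σ√T)
   = [ln(430.7591/351.5574) + (0.0096 + 0.5·0.2446²)·4.3518] / (0.2446·√4.3518)
   = [0.203176 + 0.171960] / 0.510259 = 0.735186
d₂ = d₁ − σ√T = 0.735186 − 0.510259 = 0.224927
N(d₁) = 0.768887,  N(d₂) = 0.588982,  e^(−rT) = 0.959083
E₀ = V₀·N(d₁) − D·e^(−rT)·N(d₂)
   = 430.7591·0.768887 − 351.5574·0.959083·0.588982 = 132.616330
B₀ = V₀ − E₀ = 430.7591 − 132.616330 = 298.142770

E0=132.6163 B0=298.1428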